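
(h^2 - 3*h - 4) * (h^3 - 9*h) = h^5 - 3*h^4 - 13*h^3 + 27*h^2 + 36*h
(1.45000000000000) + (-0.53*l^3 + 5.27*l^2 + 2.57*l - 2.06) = -0.53*l^3 + 5.27*l^2 + 2.57*l - 0.61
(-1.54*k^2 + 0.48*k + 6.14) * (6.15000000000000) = -9.471*k^2 + 2.952*k + 37.761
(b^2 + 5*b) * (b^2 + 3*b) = b^4 + 8*b^3 + 15*b^2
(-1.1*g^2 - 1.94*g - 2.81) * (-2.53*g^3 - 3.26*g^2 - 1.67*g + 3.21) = 2.783*g^5 + 8.4942*g^4 + 15.2707*g^3 + 8.8694*g^2 - 1.5347*g - 9.0201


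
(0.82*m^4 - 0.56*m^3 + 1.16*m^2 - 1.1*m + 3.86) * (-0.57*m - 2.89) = -0.4674*m^5 - 2.0506*m^4 + 0.9572*m^3 - 2.7254*m^2 + 0.978800000000001*m - 11.1554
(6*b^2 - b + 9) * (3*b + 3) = 18*b^3 + 15*b^2 + 24*b + 27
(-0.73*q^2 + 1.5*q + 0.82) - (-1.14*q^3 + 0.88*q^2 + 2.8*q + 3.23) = 1.14*q^3 - 1.61*q^2 - 1.3*q - 2.41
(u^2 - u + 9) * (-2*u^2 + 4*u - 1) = -2*u^4 + 6*u^3 - 23*u^2 + 37*u - 9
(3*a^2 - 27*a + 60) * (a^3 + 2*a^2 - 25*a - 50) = 3*a^5 - 21*a^4 - 69*a^3 + 645*a^2 - 150*a - 3000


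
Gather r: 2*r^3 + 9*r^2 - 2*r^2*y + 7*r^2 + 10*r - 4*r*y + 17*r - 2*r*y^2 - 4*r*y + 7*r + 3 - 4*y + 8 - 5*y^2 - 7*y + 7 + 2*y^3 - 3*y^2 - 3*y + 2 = 2*r^3 + r^2*(16 - 2*y) + r*(-2*y^2 - 8*y + 34) + 2*y^3 - 8*y^2 - 14*y + 20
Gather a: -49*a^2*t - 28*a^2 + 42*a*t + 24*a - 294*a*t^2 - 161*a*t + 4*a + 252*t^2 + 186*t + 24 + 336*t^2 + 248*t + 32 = a^2*(-49*t - 28) + a*(-294*t^2 - 119*t + 28) + 588*t^2 + 434*t + 56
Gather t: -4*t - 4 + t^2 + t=t^2 - 3*t - 4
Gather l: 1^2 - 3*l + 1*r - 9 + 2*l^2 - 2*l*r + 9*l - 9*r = 2*l^2 + l*(6 - 2*r) - 8*r - 8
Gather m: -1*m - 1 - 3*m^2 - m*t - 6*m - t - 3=-3*m^2 + m*(-t - 7) - t - 4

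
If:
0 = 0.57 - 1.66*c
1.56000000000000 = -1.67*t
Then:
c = 0.34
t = -0.93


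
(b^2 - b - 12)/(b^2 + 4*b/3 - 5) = 3*(b - 4)/(3*b - 5)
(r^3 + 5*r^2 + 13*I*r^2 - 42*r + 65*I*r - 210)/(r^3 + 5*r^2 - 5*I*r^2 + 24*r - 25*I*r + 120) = (r^2 + 13*I*r - 42)/(r^2 - 5*I*r + 24)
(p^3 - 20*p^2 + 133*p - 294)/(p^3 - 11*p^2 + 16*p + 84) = (p - 7)/(p + 2)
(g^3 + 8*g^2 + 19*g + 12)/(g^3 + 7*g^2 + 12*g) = (g + 1)/g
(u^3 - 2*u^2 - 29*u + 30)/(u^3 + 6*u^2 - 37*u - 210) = (u - 1)/(u + 7)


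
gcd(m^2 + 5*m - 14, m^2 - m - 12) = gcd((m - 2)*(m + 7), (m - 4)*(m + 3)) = 1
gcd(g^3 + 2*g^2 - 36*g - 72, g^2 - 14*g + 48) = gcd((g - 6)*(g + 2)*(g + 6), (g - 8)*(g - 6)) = g - 6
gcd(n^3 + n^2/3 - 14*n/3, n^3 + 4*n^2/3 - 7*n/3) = n^2 + 7*n/3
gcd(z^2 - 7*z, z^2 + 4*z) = z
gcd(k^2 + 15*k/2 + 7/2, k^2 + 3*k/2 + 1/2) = k + 1/2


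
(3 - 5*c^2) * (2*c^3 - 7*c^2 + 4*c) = -10*c^5 + 35*c^4 - 14*c^3 - 21*c^2 + 12*c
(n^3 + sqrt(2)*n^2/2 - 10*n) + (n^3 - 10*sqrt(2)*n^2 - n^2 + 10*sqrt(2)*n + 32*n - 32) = 2*n^3 - 19*sqrt(2)*n^2/2 - n^2 + 10*sqrt(2)*n + 22*n - 32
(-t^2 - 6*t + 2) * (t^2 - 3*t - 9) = -t^4 - 3*t^3 + 29*t^2 + 48*t - 18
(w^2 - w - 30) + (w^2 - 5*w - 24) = 2*w^2 - 6*w - 54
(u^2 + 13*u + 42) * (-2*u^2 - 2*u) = -2*u^4 - 28*u^3 - 110*u^2 - 84*u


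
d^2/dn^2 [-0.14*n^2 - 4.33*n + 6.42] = -0.280000000000000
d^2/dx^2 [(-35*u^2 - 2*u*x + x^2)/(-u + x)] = 2*(35*u^2 + 2*u*x - x^2 + (u - x)^2)/(u - x)^3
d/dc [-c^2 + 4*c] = 4 - 2*c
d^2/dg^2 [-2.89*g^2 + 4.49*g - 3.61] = -5.78000000000000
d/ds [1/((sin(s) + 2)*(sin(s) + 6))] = -2*(sin(s) + 4)*cos(s)/((sin(s) + 2)^2*(sin(s) + 6)^2)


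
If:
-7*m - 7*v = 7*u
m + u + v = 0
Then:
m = -u - v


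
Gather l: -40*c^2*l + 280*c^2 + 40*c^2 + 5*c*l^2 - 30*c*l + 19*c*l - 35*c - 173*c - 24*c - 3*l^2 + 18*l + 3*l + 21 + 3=320*c^2 - 232*c + l^2*(5*c - 3) + l*(-40*c^2 - 11*c + 21) + 24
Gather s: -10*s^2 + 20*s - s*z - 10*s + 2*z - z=-10*s^2 + s*(10 - z) + z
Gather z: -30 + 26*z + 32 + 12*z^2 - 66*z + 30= 12*z^2 - 40*z + 32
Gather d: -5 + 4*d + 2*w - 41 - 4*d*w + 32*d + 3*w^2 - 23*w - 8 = d*(36 - 4*w) + 3*w^2 - 21*w - 54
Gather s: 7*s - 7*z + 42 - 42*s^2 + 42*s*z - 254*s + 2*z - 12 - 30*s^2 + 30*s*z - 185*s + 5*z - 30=-72*s^2 + s*(72*z - 432)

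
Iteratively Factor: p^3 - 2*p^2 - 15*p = (p - 5)*(p^2 + 3*p) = (p - 5)*(p + 3)*(p)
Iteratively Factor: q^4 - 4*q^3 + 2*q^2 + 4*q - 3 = (q + 1)*(q^3 - 5*q^2 + 7*q - 3) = (q - 1)*(q + 1)*(q^2 - 4*q + 3) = (q - 3)*(q - 1)*(q + 1)*(q - 1)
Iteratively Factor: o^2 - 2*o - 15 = (o - 5)*(o + 3)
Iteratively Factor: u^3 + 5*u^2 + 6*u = (u + 2)*(u^2 + 3*u) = u*(u + 2)*(u + 3)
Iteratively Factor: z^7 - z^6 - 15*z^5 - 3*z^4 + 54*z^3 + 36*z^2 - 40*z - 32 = (z + 1)*(z^6 - 2*z^5 - 13*z^4 + 10*z^3 + 44*z^2 - 8*z - 32) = (z + 1)*(z + 2)*(z^5 - 4*z^4 - 5*z^3 + 20*z^2 + 4*z - 16) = (z - 4)*(z + 1)*(z + 2)*(z^4 - 5*z^2 + 4) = (z - 4)*(z - 1)*(z + 1)*(z + 2)*(z^3 + z^2 - 4*z - 4) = (z - 4)*(z - 1)*(z + 1)^2*(z + 2)*(z^2 - 4) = (z - 4)*(z - 2)*(z - 1)*(z + 1)^2*(z + 2)*(z + 2)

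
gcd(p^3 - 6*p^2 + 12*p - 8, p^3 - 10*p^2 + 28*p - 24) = p^2 - 4*p + 4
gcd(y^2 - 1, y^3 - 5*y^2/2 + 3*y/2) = y - 1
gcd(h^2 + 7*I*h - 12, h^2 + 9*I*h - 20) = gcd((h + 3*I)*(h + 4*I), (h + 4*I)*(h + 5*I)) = h + 4*I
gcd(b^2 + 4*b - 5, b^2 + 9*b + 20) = b + 5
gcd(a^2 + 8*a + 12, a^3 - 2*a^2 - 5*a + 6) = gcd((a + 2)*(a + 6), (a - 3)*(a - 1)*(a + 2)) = a + 2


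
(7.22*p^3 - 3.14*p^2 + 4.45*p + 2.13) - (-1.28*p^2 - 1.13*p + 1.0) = 7.22*p^3 - 1.86*p^2 + 5.58*p + 1.13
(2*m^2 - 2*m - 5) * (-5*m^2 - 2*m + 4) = -10*m^4 + 6*m^3 + 37*m^2 + 2*m - 20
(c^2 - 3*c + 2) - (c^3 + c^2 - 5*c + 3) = -c^3 + 2*c - 1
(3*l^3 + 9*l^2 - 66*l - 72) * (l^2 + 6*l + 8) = 3*l^5 + 27*l^4 + 12*l^3 - 396*l^2 - 960*l - 576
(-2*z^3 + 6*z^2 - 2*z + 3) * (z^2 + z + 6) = -2*z^5 + 4*z^4 - 8*z^3 + 37*z^2 - 9*z + 18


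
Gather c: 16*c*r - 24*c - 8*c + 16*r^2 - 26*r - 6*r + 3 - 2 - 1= c*(16*r - 32) + 16*r^2 - 32*r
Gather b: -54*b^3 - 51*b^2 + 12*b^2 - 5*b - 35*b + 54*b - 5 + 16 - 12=-54*b^3 - 39*b^2 + 14*b - 1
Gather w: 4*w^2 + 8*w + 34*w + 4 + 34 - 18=4*w^2 + 42*w + 20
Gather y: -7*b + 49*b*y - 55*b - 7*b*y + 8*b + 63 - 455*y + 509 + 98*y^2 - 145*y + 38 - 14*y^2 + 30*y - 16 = -54*b + 84*y^2 + y*(42*b - 570) + 594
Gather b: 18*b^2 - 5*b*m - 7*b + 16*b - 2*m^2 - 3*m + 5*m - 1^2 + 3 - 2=18*b^2 + b*(9 - 5*m) - 2*m^2 + 2*m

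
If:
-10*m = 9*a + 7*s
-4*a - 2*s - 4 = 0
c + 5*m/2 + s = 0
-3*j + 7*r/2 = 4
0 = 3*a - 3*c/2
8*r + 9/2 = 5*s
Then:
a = -6/5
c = -12/5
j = -163/96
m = 4/5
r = -5/16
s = 2/5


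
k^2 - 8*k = k*(k - 8)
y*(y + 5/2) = y^2 + 5*y/2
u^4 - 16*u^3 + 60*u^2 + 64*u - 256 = (u - 8)^2*(u - 2)*(u + 2)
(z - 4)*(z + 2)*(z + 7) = z^3 + 5*z^2 - 22*z - 56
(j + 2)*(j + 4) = j^2 + 6*j + 8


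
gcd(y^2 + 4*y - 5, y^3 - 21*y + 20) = y^2 + 4*y - 5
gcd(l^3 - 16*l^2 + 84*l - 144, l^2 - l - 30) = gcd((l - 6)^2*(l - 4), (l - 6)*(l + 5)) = l - 6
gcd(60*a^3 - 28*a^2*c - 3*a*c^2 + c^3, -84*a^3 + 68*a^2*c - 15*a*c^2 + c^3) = 12*a^2 - 8*a*c + c^2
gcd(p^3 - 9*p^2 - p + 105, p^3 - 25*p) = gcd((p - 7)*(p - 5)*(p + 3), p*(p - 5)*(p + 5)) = p - 5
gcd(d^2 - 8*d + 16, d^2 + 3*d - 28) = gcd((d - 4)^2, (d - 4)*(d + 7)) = d - 4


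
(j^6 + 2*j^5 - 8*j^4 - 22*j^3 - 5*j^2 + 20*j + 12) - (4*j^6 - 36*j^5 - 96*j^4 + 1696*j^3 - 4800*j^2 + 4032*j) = -3*j^6 + 38*j^5 + 88*j^4 - 1718*j^3 + 4795*j^2 - 4012*j + 12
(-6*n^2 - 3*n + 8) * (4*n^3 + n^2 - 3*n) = -24*n^5 - 18*n^4 + 47*n^3 + 17*n^2 - 24*n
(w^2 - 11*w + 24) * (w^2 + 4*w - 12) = w^4 - 7*w^3 - 32*w^2 + 228*w - 288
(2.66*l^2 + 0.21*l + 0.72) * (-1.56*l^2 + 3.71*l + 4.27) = -4.1496*l^4 + 9.541*l^3 + 11.0141*l^2 + 3.5679*l + 3.0744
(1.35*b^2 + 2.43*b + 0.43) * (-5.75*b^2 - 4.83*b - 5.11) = -7.7625*b^4 - 20.493*b^3 - 21.1079*b^2 - 14.4942*b - 2.1973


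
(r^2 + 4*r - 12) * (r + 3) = r^3 + 7*r^2 - 36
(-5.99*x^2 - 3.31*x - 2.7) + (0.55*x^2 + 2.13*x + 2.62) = -5.44*x^2 - 1.18*x - 0.0800000000000001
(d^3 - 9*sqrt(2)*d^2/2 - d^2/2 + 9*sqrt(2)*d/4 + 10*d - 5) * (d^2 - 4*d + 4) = d^5 - 9*sqrt(2)*d^4/2 - 9*d^4/2 + 16*d^3 + 81*sqrt(2)*d^3/4 - 47*d^2 - 27*sqrt(2)*d^2 + 9*sqrt(2)*d + 60*d - 20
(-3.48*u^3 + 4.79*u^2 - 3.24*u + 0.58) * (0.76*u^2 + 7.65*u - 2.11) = -2.6448*u^5 - 22.9816*u^4 + 41.5239*u^3 - 34.4521*u^2 + 11.2734*u - 1.2238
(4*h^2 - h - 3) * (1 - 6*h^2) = -24*h^4 + 6*h^3 + 22*h^2 - h - 3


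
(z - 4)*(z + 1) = z^2 - 3*z - 4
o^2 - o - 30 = (o - 6)*(o + 5)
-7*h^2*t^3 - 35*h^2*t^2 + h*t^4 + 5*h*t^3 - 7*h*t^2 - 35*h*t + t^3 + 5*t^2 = t*(-7*h + t)*(t + 5)*(h*t + 1)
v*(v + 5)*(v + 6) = v^3 + 11*v^2 + 30*v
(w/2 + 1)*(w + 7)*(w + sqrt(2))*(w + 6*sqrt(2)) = w^4/2 + 9*w^3/2 + 7*sqrt(2)*w^3/2 + 13*w^2 + 63*sqrt(2)*w^2/2 + 54*w + 49*sqrt(2)*w + 84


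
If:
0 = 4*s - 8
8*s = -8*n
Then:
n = -2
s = 2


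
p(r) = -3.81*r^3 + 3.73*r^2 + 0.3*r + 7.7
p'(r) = -11.43*r^2 + 7.46*r + 0.3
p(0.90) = 8.21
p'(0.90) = -2.24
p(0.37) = 8.13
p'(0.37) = 1.50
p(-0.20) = 7.82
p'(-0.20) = -1.65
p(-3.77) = 263.73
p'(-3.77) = -190.28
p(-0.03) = 7.69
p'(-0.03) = 0.07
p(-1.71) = 37.14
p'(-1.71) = -45.88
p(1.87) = -3.61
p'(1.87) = -25.72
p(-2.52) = 91.60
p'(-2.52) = -91.08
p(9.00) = -2464.96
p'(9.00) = -858.39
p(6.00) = -679.18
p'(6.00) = -366.42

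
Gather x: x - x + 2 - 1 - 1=0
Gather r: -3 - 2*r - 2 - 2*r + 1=-4*r - 4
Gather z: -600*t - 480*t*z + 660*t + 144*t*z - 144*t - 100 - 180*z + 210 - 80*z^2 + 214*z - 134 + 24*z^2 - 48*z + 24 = -84*t - 56*z^2 + z*(-336*t - 14)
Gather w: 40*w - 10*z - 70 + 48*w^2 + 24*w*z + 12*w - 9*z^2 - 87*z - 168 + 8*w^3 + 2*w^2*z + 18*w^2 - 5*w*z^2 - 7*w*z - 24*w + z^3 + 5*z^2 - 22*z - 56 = 8*w^3 + w^2*(2*z + 66) + w*(-5*z^2 + 17*z + 28) + z^3 - 4*z^2 - 119*z - 294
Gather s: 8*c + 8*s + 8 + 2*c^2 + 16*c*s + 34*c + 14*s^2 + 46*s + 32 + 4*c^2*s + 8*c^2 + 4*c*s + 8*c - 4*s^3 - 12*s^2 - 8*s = 10*c^2 + 50*c - 4*s^3 + 2*s^2 + s*(4*c^2 + 20*c + 46) + 40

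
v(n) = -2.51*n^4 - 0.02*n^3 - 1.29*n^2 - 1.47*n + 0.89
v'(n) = -10.04*n^3 - 0.06*n^2 - 2.58*n - 1.47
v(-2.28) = -70.06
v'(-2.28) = 123.10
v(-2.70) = -137.54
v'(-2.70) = 202.68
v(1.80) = -32.40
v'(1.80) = -64.86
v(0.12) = 0.69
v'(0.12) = -1.80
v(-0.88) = -0.31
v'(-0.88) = 7.60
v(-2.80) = -158.95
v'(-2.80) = 225.68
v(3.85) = -576.50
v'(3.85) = -585.24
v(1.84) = -35.08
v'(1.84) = -68.96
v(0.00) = 0.89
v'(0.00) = -1.47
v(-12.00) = -52180.03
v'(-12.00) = 17369.97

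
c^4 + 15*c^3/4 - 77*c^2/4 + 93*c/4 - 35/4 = (c - 5/4)*(c - 1)^2*(c + 7)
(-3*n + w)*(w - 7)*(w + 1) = -3*n*w^2 + 18*n*w + 21*n + w^3 - 6*w^2 - 7*w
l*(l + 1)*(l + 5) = l^3 + 6*l^2 + 5*l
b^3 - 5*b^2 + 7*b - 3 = (b - 3)*(b - 1)^2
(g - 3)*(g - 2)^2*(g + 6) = g^4 - g^3 - 26*g^2 + 84*g - 72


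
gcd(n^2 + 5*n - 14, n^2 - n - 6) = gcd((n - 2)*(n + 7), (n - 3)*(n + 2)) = 1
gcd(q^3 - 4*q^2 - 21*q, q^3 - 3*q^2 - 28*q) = q^2 - 7*q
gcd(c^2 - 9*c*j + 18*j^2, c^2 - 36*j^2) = c - 6*j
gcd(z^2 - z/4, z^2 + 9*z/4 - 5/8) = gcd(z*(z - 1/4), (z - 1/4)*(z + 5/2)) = z - 1/4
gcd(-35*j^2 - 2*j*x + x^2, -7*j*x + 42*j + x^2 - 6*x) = -7*j + x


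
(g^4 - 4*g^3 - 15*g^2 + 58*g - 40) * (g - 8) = g^5 - 12*g^4 + 17*g^3 + 178*g^2 - 504*g + 320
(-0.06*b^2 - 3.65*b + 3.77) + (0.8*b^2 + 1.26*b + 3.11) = 0.74*b^2 - 2.39*b + 6.88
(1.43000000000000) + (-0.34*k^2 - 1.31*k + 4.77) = -0.34*k^2 - 1.31*k + 6.2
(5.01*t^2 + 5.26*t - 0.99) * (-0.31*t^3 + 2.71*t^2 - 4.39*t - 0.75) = -1.5531*t^5 + 11.9465*t^4 - 7.4324*t^3 - 29.5318*t^2 + 0.4011*t + 0.7425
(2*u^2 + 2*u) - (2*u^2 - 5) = 2*u + 5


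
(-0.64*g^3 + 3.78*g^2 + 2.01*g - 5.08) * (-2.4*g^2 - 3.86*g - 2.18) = 1.536*g^5 - 6.6016*g^4 - 18.0196*g^3 - 3.807*g^2 + 15.227*g + 11.0744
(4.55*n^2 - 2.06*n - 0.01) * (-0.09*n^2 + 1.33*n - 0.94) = -0.4095*n^4 + 6.2369*n^3 - 7.0159*n^2 + 1.9231*n + 0.0094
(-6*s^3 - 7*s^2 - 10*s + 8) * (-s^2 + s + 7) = 6*s^5 + s^4 - 39*s^3 - 67*s^2 - 62*s + 56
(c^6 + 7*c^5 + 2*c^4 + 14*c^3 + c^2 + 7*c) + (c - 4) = c^6 + 7*c^5 + 2*c^4 + 14*c^3 + c^2 + 8*c - 4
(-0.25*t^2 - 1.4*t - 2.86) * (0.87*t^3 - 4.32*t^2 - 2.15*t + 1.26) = -0.2175*t^5 - 0.138*t^4 + 4.0973*t^3 + 15.0502*t^2 + 4.385*t - 3.6036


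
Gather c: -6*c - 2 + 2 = -6*c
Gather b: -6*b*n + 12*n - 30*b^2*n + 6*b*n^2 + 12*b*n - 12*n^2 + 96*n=-30*b^2*n + b*(6*n^2 + 6*n) - 12*n^2 + 108*n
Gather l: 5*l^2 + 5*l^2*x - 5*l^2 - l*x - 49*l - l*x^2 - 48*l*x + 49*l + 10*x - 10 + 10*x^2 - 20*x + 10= 5*l^2*x + l*(-x^2 - 49*x) + 10*x^2 - 10*x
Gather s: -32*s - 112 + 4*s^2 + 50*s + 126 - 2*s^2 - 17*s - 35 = 2*s^2 + s - 21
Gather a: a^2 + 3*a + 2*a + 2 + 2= a^2 + 5*a + 4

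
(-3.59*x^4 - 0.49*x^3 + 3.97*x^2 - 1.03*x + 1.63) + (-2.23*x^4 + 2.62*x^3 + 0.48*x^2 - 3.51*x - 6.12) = -5.82*x^4 + 2.13*x^3 + 4.45*x^2 - 4.54*x - 4.49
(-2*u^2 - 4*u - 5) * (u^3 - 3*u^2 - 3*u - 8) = -2*u^5 + 2*u^4 + 13*u^3 + 43*u^2 + 47*u + 40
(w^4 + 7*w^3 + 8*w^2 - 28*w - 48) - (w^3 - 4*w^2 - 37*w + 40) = w^4 + 6*w^3 + 12*w^2 + 9*w - 88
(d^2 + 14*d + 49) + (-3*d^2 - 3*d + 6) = -2*d^2 + 11*d + 55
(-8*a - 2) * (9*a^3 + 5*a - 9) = -72*a^4 - 18*a^3 - 40*a^2 + 62*a + 18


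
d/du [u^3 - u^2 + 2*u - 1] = 3*u^2 - 2*u + 2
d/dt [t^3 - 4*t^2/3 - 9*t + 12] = 3*t^2 - 8*t/3 - 9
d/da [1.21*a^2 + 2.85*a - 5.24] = 2.42*a + 2.85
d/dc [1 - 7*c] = -7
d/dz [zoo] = 0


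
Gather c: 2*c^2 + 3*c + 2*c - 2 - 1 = 2*c^2 + 5*c - 3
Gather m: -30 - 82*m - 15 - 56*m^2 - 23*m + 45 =-56*m^2 - 105*m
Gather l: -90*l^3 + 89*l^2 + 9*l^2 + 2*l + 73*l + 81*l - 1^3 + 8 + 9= -90*l^3 + 98*l^2 + 156*l + 16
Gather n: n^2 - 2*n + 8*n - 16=n^2 + 6*n - 16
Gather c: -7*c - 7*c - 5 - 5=-14*c - 10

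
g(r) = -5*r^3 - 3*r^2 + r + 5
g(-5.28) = 652.07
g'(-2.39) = -70.34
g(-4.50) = 395.38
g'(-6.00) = -503.00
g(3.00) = -154.00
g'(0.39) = -3.62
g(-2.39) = 53.73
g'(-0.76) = -3.10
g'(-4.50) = -275.75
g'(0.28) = -1.86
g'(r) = -15*r^2 - 6*r + 1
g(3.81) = -311.27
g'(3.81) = -239.60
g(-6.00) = 971.00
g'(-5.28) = -385.50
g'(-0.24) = 1.58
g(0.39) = 4.64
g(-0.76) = 4.70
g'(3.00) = -152.00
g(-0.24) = 4.66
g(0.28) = 4.94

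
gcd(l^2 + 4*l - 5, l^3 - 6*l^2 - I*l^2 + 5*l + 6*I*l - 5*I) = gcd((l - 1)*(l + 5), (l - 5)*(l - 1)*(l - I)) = l - 1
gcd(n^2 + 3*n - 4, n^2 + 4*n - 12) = 1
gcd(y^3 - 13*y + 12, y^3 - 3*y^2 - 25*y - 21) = 1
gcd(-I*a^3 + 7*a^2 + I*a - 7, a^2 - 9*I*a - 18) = 1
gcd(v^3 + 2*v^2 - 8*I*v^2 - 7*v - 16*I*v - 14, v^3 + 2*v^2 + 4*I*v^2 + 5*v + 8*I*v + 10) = v^2 + v*(2 - I) - 2*I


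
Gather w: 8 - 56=-48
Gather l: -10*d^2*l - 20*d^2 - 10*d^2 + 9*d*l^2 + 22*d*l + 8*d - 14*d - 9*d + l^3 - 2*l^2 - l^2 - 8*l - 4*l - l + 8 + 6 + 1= -30*d^2 - 15*d + l^3 + l^2*(9*d - 3) + l*(-10*d^2 + 22*d - 13) + 15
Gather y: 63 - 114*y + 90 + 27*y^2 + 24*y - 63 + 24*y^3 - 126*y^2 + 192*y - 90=24*y^3 - 99*y^2 + 102*y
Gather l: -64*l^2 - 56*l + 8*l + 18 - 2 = -64*l^2 - 48*l + 16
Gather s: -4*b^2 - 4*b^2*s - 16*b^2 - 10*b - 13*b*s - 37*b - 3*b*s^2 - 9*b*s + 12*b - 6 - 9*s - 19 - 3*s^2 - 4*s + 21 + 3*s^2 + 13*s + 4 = -20*b^2 - 3*b*s^2 - 35*b + s*(-4*b^2 - 22*b)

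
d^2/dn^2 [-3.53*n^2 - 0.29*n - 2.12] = -7.06000000000000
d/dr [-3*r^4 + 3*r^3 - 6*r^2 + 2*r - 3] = -12*r^3 + 9*r^2 - 12*r + 2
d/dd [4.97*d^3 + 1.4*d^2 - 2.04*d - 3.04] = 14.91*d^2 + 2.8*d - 2.04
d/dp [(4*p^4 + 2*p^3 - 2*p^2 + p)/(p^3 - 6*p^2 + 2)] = 2*(2*p^6 - 24*p^5 - 5*p^4 + 15*p^3 + 9*p^2 - 4*p + 1)/(p^6 - 12*p^5 + 36*p^4 + 4*p^3 - 24*p^2 + 4)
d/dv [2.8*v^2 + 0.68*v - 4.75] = 5.6*v + 0.68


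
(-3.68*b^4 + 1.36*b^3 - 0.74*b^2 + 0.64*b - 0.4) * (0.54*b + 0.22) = -1.9872*b^5 - 0.0751999999999999*b^4 - 0.1004*b^3 + 0.1828*b^2 - 0.0752*b - 0.088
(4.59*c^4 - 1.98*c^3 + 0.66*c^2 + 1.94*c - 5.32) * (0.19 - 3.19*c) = -14.6421*c^5 + 7.1883*c^4 - 2.4816*c^3 - 6.0632*c^2 + 17.3394*c - 1.0108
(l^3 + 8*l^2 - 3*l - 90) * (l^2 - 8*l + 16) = l^5 - 51*l^3 + 62*l^2 + 672*l - 1440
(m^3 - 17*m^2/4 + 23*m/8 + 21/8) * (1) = m^3 - 17*m^2/4 + 23*m/8 + 21/8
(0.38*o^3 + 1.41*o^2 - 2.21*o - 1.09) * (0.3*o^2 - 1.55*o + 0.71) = 0.114*o^5 - 0.166*o^4 - 2.5787*o^3 + 4.0996*o^2 + 0.1204*o - 0.7739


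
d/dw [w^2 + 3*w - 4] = 2*w + 3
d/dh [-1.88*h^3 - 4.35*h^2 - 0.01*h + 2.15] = -5.64*h^2 - 8.7*h - 0.01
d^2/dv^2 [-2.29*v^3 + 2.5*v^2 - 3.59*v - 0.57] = 5.0 - 13.74*v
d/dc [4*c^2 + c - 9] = 8*c + 1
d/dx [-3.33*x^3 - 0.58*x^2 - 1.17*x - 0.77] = -9.99*x^2 - 1.16*x - 1.17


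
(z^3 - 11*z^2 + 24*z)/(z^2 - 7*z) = (z^2 - 11*z + 24)/(z - 7)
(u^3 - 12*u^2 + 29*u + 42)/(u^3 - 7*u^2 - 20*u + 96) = (u^3 - 12*u^2 + 29*u + 42)/(u^3 - 7*u^2 - 20*u + 96)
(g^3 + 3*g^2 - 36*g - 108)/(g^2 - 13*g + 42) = (g^2 + 9*g + 18)/(g - 7)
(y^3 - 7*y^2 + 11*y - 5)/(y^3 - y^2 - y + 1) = (y - 5)/(y + 1)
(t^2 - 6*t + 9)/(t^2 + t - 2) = (t^2 - 6*t + 9)/(t^2 + t - 2)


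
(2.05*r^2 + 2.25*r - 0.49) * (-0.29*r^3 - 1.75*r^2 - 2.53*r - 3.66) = -0.5945*r^5 - 4.24*r^4 - 8.9819*r^3 - 12.338*r^2 - 6.9953*r + 1.7934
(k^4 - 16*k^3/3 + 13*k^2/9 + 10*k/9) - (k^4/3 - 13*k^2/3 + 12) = 2*k^4/3 - 16*k^3/3 + 52*k^2/9 + 10*k/9 - 12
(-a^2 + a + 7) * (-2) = 2*a^2 - 2*a - 14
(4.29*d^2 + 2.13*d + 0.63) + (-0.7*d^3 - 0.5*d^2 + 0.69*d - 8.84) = -0.7*d^3 + 3.79*d^2 + 2.82*d - 8.21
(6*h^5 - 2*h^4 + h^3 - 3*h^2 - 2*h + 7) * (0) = 0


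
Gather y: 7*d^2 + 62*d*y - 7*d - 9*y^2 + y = 7*d^2 - 7*d - 9*y^2 + y*(62*d + 1)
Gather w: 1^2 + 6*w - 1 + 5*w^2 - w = 5*w^2 + 5*w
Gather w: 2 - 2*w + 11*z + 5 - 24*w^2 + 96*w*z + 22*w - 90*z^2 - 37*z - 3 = -24*w^2 + w*(96*z + 20) - 90*z^2 - 26*z + 4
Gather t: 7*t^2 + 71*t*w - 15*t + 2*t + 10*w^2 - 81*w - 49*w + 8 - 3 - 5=7*t^2 + t*(71*w - 13) + 10*w^2 - 130*w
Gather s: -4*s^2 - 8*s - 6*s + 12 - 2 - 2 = -4*s^2 - 14*s + 8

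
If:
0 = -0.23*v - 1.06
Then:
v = -4.61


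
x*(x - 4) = x^2 - 4*x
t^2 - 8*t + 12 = (t - 6)*(t - 2)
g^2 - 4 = (g - 2)*(g + 2)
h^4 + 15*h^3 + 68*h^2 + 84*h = h*(h + 2)*(h + 6)*(h + 7)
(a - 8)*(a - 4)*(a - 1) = a^3 - 13*a^2 + 44*a - 32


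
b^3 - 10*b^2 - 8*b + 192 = (b - 8)*(b - 6)*(b + 4)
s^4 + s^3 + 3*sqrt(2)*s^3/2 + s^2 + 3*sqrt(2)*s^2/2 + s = s*(s + 1)*(s + sqrt(2)/2)*(s + sqrt(2))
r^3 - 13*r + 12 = (r - 3)*(r - 1)*(r + 4)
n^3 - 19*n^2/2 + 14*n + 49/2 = (n - 7)*(n - 7/2)*(n + 1)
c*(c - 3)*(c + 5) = c^3 + 2*c^2 - 15*c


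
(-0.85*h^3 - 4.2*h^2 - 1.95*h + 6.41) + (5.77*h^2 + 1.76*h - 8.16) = -0.85*h^3 + 1.57*h^2 - 0.19*h - 1.75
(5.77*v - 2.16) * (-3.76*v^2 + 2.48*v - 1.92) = -21.6952*v^3 + 22.4312*v^2 - 16.4352*v + 4.1472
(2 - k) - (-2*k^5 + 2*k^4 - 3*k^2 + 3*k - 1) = 2*k^5 - 2*k^4 + 3*k^2 - 4*k + 3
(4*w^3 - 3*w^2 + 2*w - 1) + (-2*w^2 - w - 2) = 4*w^3 - 5*w^2 + w - 3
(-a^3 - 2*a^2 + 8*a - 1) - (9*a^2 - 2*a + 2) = -a^3 - 11*a^2 + 10*a - 3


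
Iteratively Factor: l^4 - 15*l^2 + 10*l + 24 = (l - 2)*(l^3 + 2*l^2 - 11*l - 12) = (l - 2)*(l + 1)*(l^2 + l - 12) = (l - 2)*(l + 1)*(l + 4)*(l - 3)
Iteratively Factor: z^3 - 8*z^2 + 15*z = (z)*(z^2 - 8*z + 15) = z*(z - 5)*(z - 3)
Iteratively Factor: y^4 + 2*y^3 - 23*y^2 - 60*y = (y + 4)*(y^3 - 2*y^2 - 15*y) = (y - 5)*(y + 4)*(y^2 + 3*y) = y*(y - 5)*(y + 4)*(y + 3)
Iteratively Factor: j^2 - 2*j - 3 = (j + 1)*(j - 3)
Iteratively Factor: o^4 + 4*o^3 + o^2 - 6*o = (o + 2)*(o^3 + 2*o^2 - 3*o) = o*(o + 2)*(o^2 + 2*o - 3) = o*(o - 1)*(o + 2)*(o + 3)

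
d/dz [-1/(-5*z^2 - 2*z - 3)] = 2*(-5*z - 1)/(5*z^2 + 2*z + 3)^2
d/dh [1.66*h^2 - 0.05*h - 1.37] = 3.32*h - 0.05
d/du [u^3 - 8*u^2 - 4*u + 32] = 3*u^2 - 16*u - 4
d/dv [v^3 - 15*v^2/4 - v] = 3*v^2 - 15*v/2 - 1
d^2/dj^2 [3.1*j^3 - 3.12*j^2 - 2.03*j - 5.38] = 18.6*j - 6.24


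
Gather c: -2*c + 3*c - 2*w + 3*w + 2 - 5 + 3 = c + w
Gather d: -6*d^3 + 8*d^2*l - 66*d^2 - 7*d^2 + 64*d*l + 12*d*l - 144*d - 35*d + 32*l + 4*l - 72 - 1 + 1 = -6*d^3 + d^2*(8*l - 73) + d*(76*l - 179) + 36*l - 72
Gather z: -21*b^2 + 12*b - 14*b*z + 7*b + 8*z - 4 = -21*b^2 + 19*b + z*(8 - 14*b) - 4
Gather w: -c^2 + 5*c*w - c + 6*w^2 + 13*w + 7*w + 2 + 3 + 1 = -c^2 - c + 6*w^2 + w*(5*c + 20) + 6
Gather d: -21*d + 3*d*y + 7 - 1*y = d*(3*y - 21) - y + 7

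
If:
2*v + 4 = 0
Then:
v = -2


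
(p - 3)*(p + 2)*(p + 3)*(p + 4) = p^4 + 6*p^3 - p^2 - 54*p - 72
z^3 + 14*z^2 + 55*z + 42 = (z + 1)*(z + 6)*(z + 7)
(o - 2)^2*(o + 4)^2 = o^4 + 4*o^3 - 12*o^2 - 32*o + 64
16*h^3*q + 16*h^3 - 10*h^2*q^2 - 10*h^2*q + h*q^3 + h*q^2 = (-8*h + q)*(-2*h + q)*(h*q + h)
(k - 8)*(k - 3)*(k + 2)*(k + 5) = k^4 - 4*k^3 - 43*k^2 + 58*k + 240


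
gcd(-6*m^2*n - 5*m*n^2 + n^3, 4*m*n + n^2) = n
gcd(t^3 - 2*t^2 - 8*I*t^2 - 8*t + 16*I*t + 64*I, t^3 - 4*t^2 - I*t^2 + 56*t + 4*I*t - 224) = t^2 + t*(-4 - 8*I) + 32*I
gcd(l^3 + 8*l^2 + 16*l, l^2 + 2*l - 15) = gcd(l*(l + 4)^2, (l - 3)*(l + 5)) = 1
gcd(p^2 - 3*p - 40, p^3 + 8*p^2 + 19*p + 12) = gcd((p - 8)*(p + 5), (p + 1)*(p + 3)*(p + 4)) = 1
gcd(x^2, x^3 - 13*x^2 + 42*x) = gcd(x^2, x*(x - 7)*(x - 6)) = x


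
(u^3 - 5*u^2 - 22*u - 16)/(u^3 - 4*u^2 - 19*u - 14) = (u - 8)/(u - 7)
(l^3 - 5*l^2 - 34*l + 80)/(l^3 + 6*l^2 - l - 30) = (l - 8)/(l + 3)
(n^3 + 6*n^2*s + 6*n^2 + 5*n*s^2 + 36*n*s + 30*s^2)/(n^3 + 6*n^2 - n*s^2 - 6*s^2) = (-n - 5*s)/(-n + s)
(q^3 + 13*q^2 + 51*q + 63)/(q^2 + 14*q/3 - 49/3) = 3*(q^2 + 6*q + 9)/(3*q - 7)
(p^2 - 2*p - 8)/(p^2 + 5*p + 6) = (p - 4)/(p + 3)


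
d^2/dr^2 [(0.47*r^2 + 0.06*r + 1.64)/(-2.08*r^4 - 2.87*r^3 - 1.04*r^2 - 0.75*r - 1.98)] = (-12.200448*r^8 - 19.94928*r^7 - 153.346014*r^6 - 288.649956*r^5 - 173.947182*r^4 - 45.359456*r^3 + 59.124984*r^2 + 48.982896*r + 1.4022)/(8.998912*r^12 + 37.250304*r^11 + 64.896624*r^10 + 70.624607*r^9 + 85.010328*r^8 + 108.498849*r^7 + 92.692466*r^6 + 61.268949*r^5 + 58.2147*r^4 + 43.442919*r^3 + 15.572898*r^2 + 8.8209*r + 7.762392)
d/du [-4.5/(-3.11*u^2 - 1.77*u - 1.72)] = (-27.99*u - 7.965)/(3.11*u^2 + 1.77*u + 1.72)^2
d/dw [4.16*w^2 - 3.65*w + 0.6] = 8.32*w - 3.65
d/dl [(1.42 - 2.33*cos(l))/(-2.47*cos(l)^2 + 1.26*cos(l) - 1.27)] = (5.7551*cos(l)^2 - 7.0148*cos(l) - 1.1699)*sin(l)/(6.1009*cos(l)^4 - 6.2244*cos(l)^3 + 7.8614*cos(l)^2 - 3.2004*cos(l) + 1.6129)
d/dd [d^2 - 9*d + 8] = 2*d - 9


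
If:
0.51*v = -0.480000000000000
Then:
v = -0.94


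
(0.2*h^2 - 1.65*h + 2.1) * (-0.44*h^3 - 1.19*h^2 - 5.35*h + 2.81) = -0.088*h^5 + 0.488*h^4 - 0.0305000000000004*h^3 + 6.8905*h^2 - 15.8715*h + 5.901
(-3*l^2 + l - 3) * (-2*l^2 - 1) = 6*l^4 - 2*l^3 + 9*l^2 - l + 3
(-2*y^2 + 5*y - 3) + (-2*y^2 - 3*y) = -4*y^2 + 2*y - 3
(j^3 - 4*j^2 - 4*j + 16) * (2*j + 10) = 2*j^4 + 2*j^3 - 48*j^2 - 8*j + 160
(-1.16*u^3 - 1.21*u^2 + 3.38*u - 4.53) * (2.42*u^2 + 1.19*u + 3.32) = -2.8072*u^5 - 4.3086*u^4 + 2.8885*u^3 - 10.9576*u^2 + 5.8309*u - 15.0396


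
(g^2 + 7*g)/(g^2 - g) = (g + 7)/(g - 1)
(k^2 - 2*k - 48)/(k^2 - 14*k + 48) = (k + 6)/(k - 6)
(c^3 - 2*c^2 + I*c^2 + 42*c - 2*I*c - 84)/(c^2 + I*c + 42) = c - 2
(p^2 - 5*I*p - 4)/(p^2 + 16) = (p - I)/(p + 4*I)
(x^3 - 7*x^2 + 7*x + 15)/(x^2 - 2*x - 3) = x - 5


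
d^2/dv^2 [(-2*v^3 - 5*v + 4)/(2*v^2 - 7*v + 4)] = 12*(-17*v^3 + 36*v^2 - 24*v + 4)/(8*v^6 - 84*v^5 + 342*v^4 - 679*v^3 + 684*v^2 - 336*v + 64)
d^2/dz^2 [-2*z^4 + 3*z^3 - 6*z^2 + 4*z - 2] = -24*z^2 + 18*z - 12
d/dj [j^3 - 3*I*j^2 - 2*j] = 3*j^2 - 6*I*j - 2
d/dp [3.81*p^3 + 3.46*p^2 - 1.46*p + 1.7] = 11.43*p^2 + 6.92*p - 1.46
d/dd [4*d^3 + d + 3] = 12*d^2 + 1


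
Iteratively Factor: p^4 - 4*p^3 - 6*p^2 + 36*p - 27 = (p + 3)*(p^3 - 7*p^2 + 15*p - 9) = (p - 1)*(p + 3)*(p^2 - 6*p + 9) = (p - 3)*(p - 1)*(p + 3)*(p - 3)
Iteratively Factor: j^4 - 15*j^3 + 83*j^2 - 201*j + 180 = (j - 5)*(j^3 - 10*j^2 + 33*j - 36) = (j - 5)*(j - 3)*(j^2 - 7*j + 12) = (j - 5)*(j - 4)*(j - 3)*(j - 3)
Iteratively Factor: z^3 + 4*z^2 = (z)*(z^2 + 4*z) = z^2*(z + 4)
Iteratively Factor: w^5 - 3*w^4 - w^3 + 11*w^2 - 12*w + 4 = (w - 1)*(w^4 - 2*w^3 - 3*w^2 + 8*w - 4) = (w - 1)^2*(w^3 - w^2 - 4*w + 4) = (w - 1)^3*(w^2 - 4) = (w - 2)*(w - 1)^3*(w + 2)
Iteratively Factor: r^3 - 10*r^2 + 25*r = (r - 5)*(r^2 - 5*r) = (r - 5)^2*(r)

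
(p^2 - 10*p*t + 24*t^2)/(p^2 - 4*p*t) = (p - 6*t)/p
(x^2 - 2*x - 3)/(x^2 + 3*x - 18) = (x + 1)/(x + 6)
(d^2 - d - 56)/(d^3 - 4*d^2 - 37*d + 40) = (d + 7)/(d^2 + 4*d - 5)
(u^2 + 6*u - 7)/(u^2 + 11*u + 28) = (u - 1)/(u + 4)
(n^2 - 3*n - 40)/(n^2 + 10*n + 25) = (n - 8)/(n + 5)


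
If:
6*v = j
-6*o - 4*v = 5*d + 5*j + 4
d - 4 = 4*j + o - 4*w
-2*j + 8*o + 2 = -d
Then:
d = 130/209 - 688*w/627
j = 136*w/209 - 150/209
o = 188*w/627 - 106/209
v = 68*w/627 - 25/209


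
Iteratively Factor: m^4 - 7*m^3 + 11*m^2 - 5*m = (m - 1)*(m^3 - 6*m^2 + 5*m) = (m - 1)^2*(m^2 - 5*m) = m*(m - 1)^2*(m - 5)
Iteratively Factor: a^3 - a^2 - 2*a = (a)*(a^2 - a - 2) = a*(a - 2)*(a + 1)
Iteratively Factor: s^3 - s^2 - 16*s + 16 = (s + 4)*(s^2 - 5*s + 4) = (s - 1)*(s + 4)*(s - 4)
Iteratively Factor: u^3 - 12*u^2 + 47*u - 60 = (u - 3)*(u^2 - 9*u + 20) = (u - 5)*(u - 3)*(u - 4)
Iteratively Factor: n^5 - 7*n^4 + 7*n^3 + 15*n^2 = (n)*(n^4 - 7*n^3 + 7*n^2 + 15*n) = n^2*(n^3 - 7*n^2 + 7*n + 15) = n^2*(n - 5)*(n^2 - 2*n - 3) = n^2*(n - 5)*(n + 1)*(n - 3)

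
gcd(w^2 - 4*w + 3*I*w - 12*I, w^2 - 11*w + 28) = w - 4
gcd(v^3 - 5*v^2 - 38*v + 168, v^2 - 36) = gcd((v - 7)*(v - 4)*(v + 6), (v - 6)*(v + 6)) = v + 6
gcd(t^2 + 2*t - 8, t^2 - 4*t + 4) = t - 2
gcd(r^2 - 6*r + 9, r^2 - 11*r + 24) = r - 3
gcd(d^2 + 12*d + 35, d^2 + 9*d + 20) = d + 5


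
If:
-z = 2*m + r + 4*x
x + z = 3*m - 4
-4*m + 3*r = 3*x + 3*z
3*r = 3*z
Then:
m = 3/2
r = 5/2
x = -2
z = 5/2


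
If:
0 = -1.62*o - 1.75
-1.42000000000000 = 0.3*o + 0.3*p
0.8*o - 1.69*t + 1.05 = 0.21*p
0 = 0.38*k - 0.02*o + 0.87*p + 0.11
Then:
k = 8.02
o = -1.08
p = -3.65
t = 0.56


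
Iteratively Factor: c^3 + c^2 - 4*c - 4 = (c + 1)*(c^2 - 4) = (c + 1)*(c + 2)*(c - 2)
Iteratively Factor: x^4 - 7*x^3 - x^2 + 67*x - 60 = (x - 1)*(x^3 - 6*x^2 - 7*x + 60) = (x - 4)*(x - 1)*(x^2 - 2*x - 15) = (x - 4)*(x - 1)*(x + 3)*(x - 5)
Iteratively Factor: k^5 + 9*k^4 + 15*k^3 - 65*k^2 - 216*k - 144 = (k + 3)*(k^4 + 6*k^3 - 3*k^2 - 56*k - 48) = (k - 3)*(k + 3)*(k^3 + 9*k^2 + 24*k + 16) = (k - 3)*(k + 3)*(k + 4)*(k^2 + 5*k + 4) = (k - 3)*(k + 1)*(k + 3)*(k + 4)*(k + 4)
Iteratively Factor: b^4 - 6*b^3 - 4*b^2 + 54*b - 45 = (b + 3)*(b^3 - 9*b^2 + 23*b - 15) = (b - 1)*(b + 3)*(b^2 - 8*b + 15) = (b - 3)*(b - 1)*(b + 3)*(b - 5)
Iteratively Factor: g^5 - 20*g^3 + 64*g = (g)*(g^4 - 20*g^2 + 64) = g*(g - 4)*(g^3 + 4*g^2 - 4*g - 16) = g*(g - 4)*(g + 4)*(g^2 - 4) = g*(g - 4)*(g - 2)*(g + 4)*(g + 2)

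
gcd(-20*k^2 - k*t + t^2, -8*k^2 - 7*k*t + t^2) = 1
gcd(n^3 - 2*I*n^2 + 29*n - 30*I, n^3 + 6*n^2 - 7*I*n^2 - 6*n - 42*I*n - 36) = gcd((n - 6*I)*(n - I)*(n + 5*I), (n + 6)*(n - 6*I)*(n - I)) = n^2 - 7*I*n - 6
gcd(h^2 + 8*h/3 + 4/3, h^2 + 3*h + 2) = h + 2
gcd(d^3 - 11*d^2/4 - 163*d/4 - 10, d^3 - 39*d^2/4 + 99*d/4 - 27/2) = 1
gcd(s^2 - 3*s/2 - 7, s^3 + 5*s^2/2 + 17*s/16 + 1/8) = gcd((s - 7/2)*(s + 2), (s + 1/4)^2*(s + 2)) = s + 2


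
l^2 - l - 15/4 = (l - 5/2)*(l + 3/2)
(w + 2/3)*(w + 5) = w^2 + 17*w/3 + 10/3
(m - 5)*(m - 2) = m^2 - 7*m + 10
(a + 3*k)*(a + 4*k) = a^2 + 7*a*k + 12*k^2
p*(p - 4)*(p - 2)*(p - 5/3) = p^4 - 23*p^3/3 + 18*p^2 - 40*p/3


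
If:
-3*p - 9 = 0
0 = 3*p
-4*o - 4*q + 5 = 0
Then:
No Solution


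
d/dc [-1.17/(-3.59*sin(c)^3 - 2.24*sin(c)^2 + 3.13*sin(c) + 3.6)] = (-12.6009*sin(c)^2 - 5.2416*sin(c) + 3.6621)*cos(c)/(3.59*sin(c)^3 + 2.24*sin(c)^2 - 3.13*sin(c) - 3.6)^2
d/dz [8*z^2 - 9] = 16*z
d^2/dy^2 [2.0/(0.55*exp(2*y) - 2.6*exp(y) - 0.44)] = ((5.2 - 4.4*exp(y))*(-0.55*exp(2*y) + 2.6*exp(y) + 0.44) - 2.0*(1.1*exp(y) - 2.6)*(2.2*exp(y) - 5.2)*exp(y))*exp(y)/(-0.55*exp(2*y) + 2.6*exp(y) + 0.44)^3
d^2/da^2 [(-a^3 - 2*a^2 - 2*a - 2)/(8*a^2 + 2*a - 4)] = 3*(-11*a^3 - 46*a^2 - 28*a - 10)/(64*a^6 + 48*a^5 - 84*a^4 - 47*a^3 + 42*a^2 + 12*a - 8)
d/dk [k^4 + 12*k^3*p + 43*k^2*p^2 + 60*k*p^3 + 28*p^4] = 4*k^3 + 36*k^2*p + 86*k*p^2 + 60*p^3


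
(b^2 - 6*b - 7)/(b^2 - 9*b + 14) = (b + 1)/(b - 2)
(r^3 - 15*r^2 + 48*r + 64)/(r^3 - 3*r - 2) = (r^2 - 16*r + 64)/(r^2 - r - 2)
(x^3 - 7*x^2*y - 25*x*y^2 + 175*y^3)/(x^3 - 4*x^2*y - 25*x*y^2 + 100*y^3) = (x - 7*y)/(x - 4*y)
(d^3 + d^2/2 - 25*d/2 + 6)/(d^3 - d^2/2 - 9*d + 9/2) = (d + 4)/(d + 3)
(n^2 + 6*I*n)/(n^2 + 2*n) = (n + 6*I)/(n + 2)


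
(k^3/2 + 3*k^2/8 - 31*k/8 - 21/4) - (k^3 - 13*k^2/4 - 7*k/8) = -k^3/2 + 29*k^2/8 - 3*k - 21/4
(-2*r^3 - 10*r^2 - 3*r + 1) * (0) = 0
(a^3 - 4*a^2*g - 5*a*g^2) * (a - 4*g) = a^4 - 8*a^3*g + 11*a^2*g^2 + 20*a*g^3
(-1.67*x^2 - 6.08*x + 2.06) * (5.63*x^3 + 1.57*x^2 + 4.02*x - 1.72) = -9.4021*x^5 - 36.8523*x^4 - 4.6612*x^3 - 18.335*x^2 + 18.7388*x - 3.5432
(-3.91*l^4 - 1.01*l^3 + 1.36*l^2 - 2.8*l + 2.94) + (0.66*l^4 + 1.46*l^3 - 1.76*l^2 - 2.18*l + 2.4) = -3.25*l^4 + 0.45*l^3 - 0.4*l^2 - 4.98*l + 5.34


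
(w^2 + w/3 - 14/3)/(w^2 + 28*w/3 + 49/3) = (w - 2)/(w + 7)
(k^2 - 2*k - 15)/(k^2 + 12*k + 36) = (k^2 - 2*k - 15)/(k^2 + 12*k + 36)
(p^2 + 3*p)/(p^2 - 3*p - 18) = p/(p - 6)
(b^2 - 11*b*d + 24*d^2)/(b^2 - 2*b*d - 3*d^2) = (b - 8*d)/(b + d)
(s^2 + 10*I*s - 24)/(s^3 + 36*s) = (s + 4*I)/(s*(s - 6*I))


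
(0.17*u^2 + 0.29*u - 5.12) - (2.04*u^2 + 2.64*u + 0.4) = -1.87*u^2 - 2.35*u - 5.52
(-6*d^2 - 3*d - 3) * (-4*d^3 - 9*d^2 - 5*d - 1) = 24*d^5 + 66*d^4 + 69*d^3 + 48*d^2 + 18*d + 3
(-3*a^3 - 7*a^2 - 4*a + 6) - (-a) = -3*a^3 - 7*a^2 - 3*a + 6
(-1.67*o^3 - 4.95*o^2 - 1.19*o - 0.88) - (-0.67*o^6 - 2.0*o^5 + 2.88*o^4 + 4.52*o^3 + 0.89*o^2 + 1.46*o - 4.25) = 0.67*o^6 + 2.0*o^5 - 2.88*o^4 - 6.19*o^3 - 5.84*o^2 - 2.65*o + 3.37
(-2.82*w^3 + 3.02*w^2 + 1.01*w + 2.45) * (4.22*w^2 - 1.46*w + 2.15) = -11.9004*w^5 + 16.8616*w^4 - 6.21*w^3 + 15.3574*w^2 - 1.4055*w + 5.2675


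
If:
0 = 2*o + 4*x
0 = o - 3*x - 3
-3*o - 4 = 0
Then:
No Solution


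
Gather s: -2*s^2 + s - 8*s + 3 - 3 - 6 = -2*s^2 - 7*s - 6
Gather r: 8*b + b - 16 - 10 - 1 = 9*b - 27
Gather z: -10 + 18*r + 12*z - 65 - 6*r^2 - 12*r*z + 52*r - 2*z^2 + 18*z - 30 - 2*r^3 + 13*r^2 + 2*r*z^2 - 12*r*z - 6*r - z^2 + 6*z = -2*r^3 + 7*r^2 + 64*r + z^2*(2*r - 3) + z*(36 - 24*r) - 105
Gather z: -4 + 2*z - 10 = 2*z - 14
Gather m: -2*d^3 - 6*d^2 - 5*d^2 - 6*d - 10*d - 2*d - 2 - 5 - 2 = -2*d^3 - 11*d^2 - 18*d - 9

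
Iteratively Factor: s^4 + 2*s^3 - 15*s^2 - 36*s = (s - 4)*(s^3 + 6*s^2 + 9*s) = s*(s - 4)*(s^2 + 6*s + 9) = s*(s - 4)*(s + 3)*(s + 3)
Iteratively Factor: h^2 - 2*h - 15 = (h - 5)*(h + 3)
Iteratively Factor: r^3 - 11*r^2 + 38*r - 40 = (r - 4)*(r^2 - 7*r + 10) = (r - 4)*(r - 2)*(r - 5)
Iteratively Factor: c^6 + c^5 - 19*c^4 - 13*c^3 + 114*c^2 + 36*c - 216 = (c + 3)*(c^5 - 2*c^4 - 13*c^3 + 26*c^2 + 36*c - 72) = (c + 2)*(c + 3)*(c^4 - 4*c^3 - 5*c^2 + 36*c - 36) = (c - 3)*(c + 2)*(c + 3)*(c^3 - c^2 - 8*c + 12) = (c - 3)*(c + 2)*(c + 3)^2*(c^2 - 4*c + 4) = (c - 3)*(c - 2)*(c + 2)*(c + 3)^2*(c - 2)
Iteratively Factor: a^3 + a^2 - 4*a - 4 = (a + 1)*(a^2 - 4) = (a - 2)*(a + 1)*(a + 2)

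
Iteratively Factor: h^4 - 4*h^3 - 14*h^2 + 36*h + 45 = (h - 3)*(h^3 - h^2 - 17*h - 15) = (h - 3)*(h + 3)*(h^2 - 4*h - 5) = (h - 3)*(h + 1)*(h + 3)*(h - 5)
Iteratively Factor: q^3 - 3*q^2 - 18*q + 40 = (q - 2)*(q^2 - q - 20) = (q - 5)*(q - 2)*(q + 4)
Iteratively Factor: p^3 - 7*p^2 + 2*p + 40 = (p - 4)*(p^2 - 3*p - 10) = (p - 4)*(p + 2)*(p - 5)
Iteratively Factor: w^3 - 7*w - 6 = (w + 2)*(w^2 - 2*w - 3) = (w + 1)*(w + 2)*(w - 3)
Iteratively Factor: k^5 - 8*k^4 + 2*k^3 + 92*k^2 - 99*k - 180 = (k - 5)*(k^4 - 3*k^3 - 13*k^2 + 27*k + 36) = (k - 5)*(k - 4)*(k^3 + k^2 - 9*k - 9) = (k - 5)*(k - 4)*(k + 1)*(k^2 - 9) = (k - 5)*(k - 4)*(k - 3)*(k + 1)*(k + 3)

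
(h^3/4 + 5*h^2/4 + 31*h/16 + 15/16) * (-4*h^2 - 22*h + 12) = -h^5 - 21*h^4/2 - 129*h^3/4 - 251*h^2/8 + 21*h/8 + 45/4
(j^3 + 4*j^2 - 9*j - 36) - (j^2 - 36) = j^3 + 3*j^2 - 9*j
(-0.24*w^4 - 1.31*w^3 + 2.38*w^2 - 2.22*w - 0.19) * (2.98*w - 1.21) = -0.7152*w^5 - 3.6134*w^4 + 8.6775*w^3 - 9.4954*w^2 + 2.12*w + 0.2299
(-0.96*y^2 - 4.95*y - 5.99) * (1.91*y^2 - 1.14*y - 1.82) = -1.8336*y^4 - 8.3601*y^3 - 4.0507*y^2 + 15.8376*y + 10.9018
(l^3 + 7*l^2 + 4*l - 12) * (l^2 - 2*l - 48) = l^5 + 5*l^4 - 58*l^3 - 356*l^2 - 168*l + 576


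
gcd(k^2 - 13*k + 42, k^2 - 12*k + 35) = k - 7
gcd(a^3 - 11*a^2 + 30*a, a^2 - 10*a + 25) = a - 5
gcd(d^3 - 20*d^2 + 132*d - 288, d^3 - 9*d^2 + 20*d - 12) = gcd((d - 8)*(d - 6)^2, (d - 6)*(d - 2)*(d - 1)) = d - 6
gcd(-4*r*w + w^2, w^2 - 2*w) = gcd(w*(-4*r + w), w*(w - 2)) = w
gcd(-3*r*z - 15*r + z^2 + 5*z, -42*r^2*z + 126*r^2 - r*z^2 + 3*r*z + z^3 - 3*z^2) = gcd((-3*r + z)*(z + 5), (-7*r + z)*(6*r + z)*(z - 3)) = 1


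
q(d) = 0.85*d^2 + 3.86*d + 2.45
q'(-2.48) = -0.36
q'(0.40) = 4.54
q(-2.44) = -1.91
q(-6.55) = 13.63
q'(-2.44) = -0.29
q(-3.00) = -1.48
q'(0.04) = 3.93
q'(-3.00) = -1.24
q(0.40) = 4.13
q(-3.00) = -1.48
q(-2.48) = -1.89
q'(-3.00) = -1.24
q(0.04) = 2.61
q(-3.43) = -0.79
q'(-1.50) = 1.31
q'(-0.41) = 3.16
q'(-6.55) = -7.28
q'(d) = 1.7*d + 3.86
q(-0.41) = 1.01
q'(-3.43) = -1.97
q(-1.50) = -1.43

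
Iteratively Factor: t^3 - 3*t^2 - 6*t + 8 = (t + 2)*(t^2 - 5*t + 4) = (t - 4)*(t + 2)*(t - 1)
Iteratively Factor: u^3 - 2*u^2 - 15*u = (u)*(u^2 - 2*u - 15) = u*(u + 3)*(u - 5)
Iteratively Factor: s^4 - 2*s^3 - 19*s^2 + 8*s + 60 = (s + 2)*(s^3 - 4*s^2 - 11*s + 30) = (s + 2)*(s + 3)*(s^2 - 7*s + 10) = (s - 2)*(s + 2)*(s + 3)*(s - 5)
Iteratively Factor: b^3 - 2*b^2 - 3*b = (b)*(b^2 - 2*b - 3) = b*(b + 1)*(b - 3)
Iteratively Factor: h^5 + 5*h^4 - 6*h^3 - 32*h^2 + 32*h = (h)*(h^4 + 5*h^3 - 6*h^2 - 32*h + 32) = h*(h - 2)*(h^3 + 7*h^2 + 8*h - 16) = h*(h - 2)*(h + 4)*(h^2 + 3*h - 4) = h*(h - 2)*(h - 1)*(h + 4)*(h + 4)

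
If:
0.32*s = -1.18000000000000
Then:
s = -3.69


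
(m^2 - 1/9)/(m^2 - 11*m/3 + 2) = (9*m^2 - 1)/(3*(3*m^2 - 11*m + 6))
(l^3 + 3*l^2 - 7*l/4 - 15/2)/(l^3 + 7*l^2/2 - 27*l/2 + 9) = (l^2 + 9*l/2 + 5)/(l^2 + 5*l - 6)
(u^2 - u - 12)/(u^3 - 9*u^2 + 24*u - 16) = (u + 3)/(u^2 - 5*u + 4)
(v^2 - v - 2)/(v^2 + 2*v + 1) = (v - 2)/(v + 1)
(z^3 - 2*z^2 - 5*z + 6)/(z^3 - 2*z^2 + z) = (z^2 - z - 6)/(z*(z - 1))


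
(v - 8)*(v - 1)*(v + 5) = v^3 - 4*v^2 - 37*v + 40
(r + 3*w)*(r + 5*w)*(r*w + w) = r^3*w + 8*r^2*w^2 + r^2*w + 15*r*w^3 + 8*r*w^2 + 15*w^3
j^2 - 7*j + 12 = (j - 4)*(j - 3)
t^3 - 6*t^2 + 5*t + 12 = (t - 4)*(t - 3)*(t + 1)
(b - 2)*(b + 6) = b^2 + 4*b - 12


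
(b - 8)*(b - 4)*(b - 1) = b^3 - 13*b^2 + 44*b - 32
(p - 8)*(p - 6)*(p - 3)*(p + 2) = p^4 - 15*p^3 + 56*p^2 + 36*p - 288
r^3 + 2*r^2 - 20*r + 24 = (r - 2)^2*(r + 6)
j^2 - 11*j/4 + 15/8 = (j - 3/2)*(j - 5/4)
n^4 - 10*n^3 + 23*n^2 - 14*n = n*(n - 7)*(n - 2)*(n - 1)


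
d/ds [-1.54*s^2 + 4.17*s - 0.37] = 4.17 - 3.08*s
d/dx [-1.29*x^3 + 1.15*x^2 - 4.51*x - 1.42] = -3.87*x^2 + 2.3*x - 4.51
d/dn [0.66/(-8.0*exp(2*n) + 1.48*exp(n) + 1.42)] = (10.56*exp(n) - 0.9768)*exp(n)/(-8.0*exp(2*n) + 1.48*exp(n) + 1.42)^2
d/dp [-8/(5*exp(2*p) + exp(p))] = 8*(10*exp(p) + 1)*exp(-p)/(5*exp(p) + 1)^2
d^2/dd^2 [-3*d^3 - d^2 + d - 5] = -18*d - 2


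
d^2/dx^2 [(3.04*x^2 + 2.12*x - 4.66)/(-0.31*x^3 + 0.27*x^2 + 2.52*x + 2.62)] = (-0.584287999999999*x^6 - 1.222392*x^5 - 7.81051200000001*x^4 - 40.292456*x^3 - 27.56346*x^2 + 50.731224*x + 38.851384)/(0.029791*x^9 - 0.077841*x^8 - 0.658719*x^7 + 0.490515*x^6 + 6.670512*x^5 + 6.563646*x^4 - 20.315004*x^3 - 55.474308*x^2 - 51.894864*x - 17.984728)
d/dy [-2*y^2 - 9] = -4*y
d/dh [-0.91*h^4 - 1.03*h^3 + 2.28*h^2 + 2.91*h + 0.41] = -3.64*h^3 - 3.09*h^2 + 4.56*h + 2.91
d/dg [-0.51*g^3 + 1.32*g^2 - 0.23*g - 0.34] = -1.53*g^2 + 2.64*g - 0.23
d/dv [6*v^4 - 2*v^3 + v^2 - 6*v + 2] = 24*v^3 - 6*v^2 + 2*v - 6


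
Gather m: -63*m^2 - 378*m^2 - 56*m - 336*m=-441*m^2 - 392*m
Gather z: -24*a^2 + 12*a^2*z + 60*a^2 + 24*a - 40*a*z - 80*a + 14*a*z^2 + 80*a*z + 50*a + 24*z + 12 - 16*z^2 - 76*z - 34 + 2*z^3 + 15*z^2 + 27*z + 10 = 36*a^2 - 6*a + 2*z^3 + z^2*(14*a - 1) + z*(12*a^2 + 40*a - 25) - 12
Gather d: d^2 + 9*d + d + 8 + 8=d^2 + 10*d + 16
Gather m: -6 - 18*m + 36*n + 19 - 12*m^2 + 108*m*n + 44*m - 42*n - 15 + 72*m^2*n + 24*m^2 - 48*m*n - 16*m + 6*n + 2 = m^2*(72*n + 12) + m*(60*n + 10)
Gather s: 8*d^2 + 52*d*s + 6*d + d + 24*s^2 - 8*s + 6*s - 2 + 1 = 8*d^2 + 7*d + 24*s^2 + s*(52*d - 2) - 1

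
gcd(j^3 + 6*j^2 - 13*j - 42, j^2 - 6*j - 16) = j + 2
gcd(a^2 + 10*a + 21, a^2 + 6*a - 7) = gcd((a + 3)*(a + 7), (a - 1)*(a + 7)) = a + 7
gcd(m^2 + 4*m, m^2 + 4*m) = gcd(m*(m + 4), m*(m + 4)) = m^2 + 4*m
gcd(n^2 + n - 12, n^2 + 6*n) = 1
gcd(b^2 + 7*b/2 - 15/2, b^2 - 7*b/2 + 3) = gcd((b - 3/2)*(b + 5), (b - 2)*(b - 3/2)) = b - 3/2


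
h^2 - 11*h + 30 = (h - 6)*(h - 5)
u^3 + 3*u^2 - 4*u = u*(u - 1)*(u + 4)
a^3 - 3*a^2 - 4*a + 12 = (a - 3)*(a - 2)*(a + 2)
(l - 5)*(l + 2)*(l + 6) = l^3 + 3*l^2 - 28*l - 60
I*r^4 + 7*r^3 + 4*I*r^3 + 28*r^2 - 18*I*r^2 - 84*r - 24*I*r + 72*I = (r - 2)*(r + 6)*(r - 6*I)*(I*r + 1)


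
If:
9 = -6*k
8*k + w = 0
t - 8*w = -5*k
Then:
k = -3/2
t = 207/2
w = 12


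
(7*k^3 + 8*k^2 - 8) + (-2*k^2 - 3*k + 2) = 7*k^3 + 6*k^2 - 3*k - 6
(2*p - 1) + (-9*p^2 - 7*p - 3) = -9*p^2 - 5*p - 4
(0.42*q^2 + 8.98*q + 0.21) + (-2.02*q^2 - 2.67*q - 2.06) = -1.6*q^2 + 6.31*q - 1.85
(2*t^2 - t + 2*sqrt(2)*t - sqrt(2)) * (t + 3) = 2*t^3 + 2*sqrt(2)*t^2 + 5*t^2 - 3*t + 5*sqrt(2)*t - 3*sqrt(2)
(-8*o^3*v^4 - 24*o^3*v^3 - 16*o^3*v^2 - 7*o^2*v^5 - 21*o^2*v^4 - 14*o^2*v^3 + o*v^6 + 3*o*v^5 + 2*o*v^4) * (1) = -8*o^3*v^4 - 24*o^3*v^3 - 16*o^3*v^2 - 7*o^2*v^5 - 21*o^2*v^4 - 14*o^2*v^3 + o*v^6 + 3*o*v^5 + 2*o*v^4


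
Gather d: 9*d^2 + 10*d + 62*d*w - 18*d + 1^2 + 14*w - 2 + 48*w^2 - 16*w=9*d^2 + d*(62*w - 8) + 48*w^2 - 2*w - 1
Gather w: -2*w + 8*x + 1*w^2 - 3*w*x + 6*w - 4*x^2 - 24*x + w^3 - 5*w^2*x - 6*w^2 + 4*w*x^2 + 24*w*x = w^3 + w^2*(-5*x - 5) + w*(4*x^2 + 21*x + 4) - 4*x^2 - 16*x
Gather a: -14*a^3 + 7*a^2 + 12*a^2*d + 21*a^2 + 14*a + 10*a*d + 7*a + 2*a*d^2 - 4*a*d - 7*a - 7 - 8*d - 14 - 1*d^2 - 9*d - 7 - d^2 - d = -14*a^3 + a^2*(12*d + 28) + a*(2*d^2 + 6*d + 14) - 2*d^2 - 18*d - 28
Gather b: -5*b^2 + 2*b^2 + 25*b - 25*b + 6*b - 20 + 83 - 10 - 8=-3*b^2 + 6*b + 45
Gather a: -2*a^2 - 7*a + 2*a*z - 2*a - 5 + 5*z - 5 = -2*a^2 + a*(2*z - 9) + 5*z - 10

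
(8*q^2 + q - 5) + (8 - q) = 8*q^2 + 3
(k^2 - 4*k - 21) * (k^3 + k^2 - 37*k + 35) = k^5 - 3*k^4 - 62*k^3 + 162*k^2 + 637*k - 735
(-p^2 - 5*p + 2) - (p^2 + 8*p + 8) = -2*p^2 - 13*p - 6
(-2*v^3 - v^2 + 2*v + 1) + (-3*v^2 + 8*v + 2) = -2*v^3 - 4*v^2 + 10*v + 3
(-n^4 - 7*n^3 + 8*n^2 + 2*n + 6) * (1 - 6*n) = 6*n^5 + 41*n^4 - 55*n^3 - 4*n^2 - 34*n + 6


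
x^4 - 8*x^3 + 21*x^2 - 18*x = x*(x - 3)^2*(x - 2)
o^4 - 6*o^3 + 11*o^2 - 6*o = o*(o - 3)*(o - 2)*(o - 1)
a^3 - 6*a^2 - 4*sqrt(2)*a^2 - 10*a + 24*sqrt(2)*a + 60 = (a - 6)*(a - 5*sqrt(2))*(a + sqrt(2))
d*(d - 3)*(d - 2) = d^3 - 5*d^2 + 6*d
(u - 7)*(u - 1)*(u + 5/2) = u^3 - 11*u^2/2 - 13*u + 35/2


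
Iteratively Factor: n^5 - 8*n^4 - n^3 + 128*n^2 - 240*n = (n - 3)*(n^4 - 5*n^3 - 16*n^2 + 80*n) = n*(n - 3)*(n^3 - 5*n^2 - 16*n + 80) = n*(n - 3)*(n + 4)*(n^2 - 9*n + 20) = n*(n - 5)*(n - 3)*(n + 4)*(n - 4)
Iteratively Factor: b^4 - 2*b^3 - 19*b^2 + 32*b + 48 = (b + 1)*(b^3 - 3*b^2 - 16*b + 48) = (b + 1)*(b + 4)*(b^2 - 7*b + 12) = (b - 3)*(b + 1)*(b + 4)*(b - 4)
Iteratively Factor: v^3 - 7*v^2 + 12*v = (v - 4)*(v^2 - 3*v) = v*(v - 4)*(v - 3)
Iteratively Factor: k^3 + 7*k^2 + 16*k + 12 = (k + 3)*(k^2 + 4*k + 4) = (k + 2)*(k + 3)*(k + 2)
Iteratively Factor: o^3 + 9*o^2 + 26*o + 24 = (o + 4)*(o^2 + 5*o + 6) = (o + 3)*(o + 4)*(o + 2)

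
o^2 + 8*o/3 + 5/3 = (o + 1)*(o + 5/3)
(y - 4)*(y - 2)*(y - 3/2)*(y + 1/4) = y^4 - 29*y^3/4 + 121*y^2/8 - 31*y/4 - 3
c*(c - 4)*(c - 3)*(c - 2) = c^4 - 9*c^3 + 26*c^2 - 24*c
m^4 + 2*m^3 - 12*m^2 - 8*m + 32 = (m - 2)^2*(m + 2)*(m + 4)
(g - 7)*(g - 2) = g^2 - 9*g + 14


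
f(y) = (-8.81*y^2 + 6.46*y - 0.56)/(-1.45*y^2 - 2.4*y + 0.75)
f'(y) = (6.46 - 17.62*y)/(-1.45*y^2 - 2.4*y + 0.75) + (2.9*y + 2.4)*(-8.81*y^2 + 6.46*y - 0.56)/(-1.45*y^2 - 2.4*y + 0.75)^2 = (30.511*y^2 - 14.839*y + 3.501)/(2.1025*y^4 + 6.96*y^3 + 3.585*y^2 - 3.6*y + 0.5625)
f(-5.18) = 10.51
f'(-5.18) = 1.36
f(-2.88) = 21.13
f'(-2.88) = 15.71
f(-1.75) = -76.26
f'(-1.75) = 473.71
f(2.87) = 3.02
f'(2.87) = 0.65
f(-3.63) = 14.53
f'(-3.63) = 4.94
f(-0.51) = -3.85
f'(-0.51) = 7.45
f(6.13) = 4.27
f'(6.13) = 0.23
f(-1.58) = -35.52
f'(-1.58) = 121.24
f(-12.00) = 7.51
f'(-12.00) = 0.14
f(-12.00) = 7.51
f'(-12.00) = 0.14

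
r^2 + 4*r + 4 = (r + 2)^2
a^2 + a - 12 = (a - 3)*(a + 4)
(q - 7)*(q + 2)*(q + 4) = q^3 - q^2 - 34*q - 56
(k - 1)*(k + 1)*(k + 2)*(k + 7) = k^4 + 9*k^3 + 13*k^2 - 9*k - 14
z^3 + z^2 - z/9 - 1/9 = (z - 1/3)*(z + 1/3)*(z + 1)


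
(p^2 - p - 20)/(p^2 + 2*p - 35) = (p + 4)/(p + 7)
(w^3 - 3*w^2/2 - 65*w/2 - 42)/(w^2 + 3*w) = (2*w^3 - 3*w^2 - 65*w - 84)/(2*w*(w + 3))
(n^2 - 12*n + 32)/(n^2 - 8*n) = (n - 4)/n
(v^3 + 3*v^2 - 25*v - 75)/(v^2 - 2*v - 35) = (v^2 - 2*v - 15)/(v - 7)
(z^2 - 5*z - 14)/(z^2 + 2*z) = (z - 7)/z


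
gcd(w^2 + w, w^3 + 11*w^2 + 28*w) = w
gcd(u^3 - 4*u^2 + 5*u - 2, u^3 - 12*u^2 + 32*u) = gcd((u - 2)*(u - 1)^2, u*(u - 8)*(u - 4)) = 1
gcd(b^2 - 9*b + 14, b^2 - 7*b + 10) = b - 2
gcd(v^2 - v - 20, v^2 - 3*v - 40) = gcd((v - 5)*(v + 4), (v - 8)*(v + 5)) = 1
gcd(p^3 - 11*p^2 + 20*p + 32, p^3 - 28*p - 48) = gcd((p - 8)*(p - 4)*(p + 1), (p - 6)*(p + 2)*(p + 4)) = 1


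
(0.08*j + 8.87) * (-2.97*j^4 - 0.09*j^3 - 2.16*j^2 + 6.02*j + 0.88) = -0.2376*j^5 - 26.3511*j^4 - 0.9711*j^3 - 18.6776*j^2 + 53.4678*j + 7.8056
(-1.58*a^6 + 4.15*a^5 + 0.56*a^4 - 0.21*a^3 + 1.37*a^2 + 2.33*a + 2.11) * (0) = 0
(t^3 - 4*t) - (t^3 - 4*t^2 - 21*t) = 4*t^2 + 17*t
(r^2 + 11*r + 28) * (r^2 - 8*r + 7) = r^4 + 3*r^3 - 53*r^2 - 147*r + 196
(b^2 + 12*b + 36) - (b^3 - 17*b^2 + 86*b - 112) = -b^3 + 18*b^2 - 74*b + 148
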